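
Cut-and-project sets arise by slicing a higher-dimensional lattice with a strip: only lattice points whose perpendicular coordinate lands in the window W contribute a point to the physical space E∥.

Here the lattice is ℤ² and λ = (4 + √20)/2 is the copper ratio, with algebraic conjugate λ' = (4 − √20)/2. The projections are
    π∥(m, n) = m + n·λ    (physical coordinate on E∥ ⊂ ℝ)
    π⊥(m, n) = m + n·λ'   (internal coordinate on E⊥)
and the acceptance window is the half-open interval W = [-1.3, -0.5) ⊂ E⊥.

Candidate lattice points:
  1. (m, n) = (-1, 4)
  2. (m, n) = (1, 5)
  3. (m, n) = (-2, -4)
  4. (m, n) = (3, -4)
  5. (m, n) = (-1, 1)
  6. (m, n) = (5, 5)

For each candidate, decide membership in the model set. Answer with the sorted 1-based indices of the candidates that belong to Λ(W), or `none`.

3, 5

Numerically λ ≈ 4.2361 and λ' = −1/λ ≈ -0.2361.
[1] lift (-1,4): star map gives -1.9443; window check -1.3 ≤ -1.9443 < -0.5 is false → out
[2] lift (1,5): star map gives -0.1803; window check -1.3 ≤ -0.1803 < -0.5 is false → out
[3] lift (-2,-4): star map gives -1.0557; window check -1.3 ≤ -1.0557 < -0.5 is true → IN Λ
[4] lift (3,-4): star map gives 3.9443; window check -1.3 ≤ 3.9443 < -0.5 is false → out
[5] lift (-1,1): star map gives -1.2361; window check -1.3 ≤ -1.2361 < -0.5 is true → IN Λ
[6] lift (5,5): star map gives 3.8197; window check -1.3 ≤ 3.8197 < -0.5 is false → out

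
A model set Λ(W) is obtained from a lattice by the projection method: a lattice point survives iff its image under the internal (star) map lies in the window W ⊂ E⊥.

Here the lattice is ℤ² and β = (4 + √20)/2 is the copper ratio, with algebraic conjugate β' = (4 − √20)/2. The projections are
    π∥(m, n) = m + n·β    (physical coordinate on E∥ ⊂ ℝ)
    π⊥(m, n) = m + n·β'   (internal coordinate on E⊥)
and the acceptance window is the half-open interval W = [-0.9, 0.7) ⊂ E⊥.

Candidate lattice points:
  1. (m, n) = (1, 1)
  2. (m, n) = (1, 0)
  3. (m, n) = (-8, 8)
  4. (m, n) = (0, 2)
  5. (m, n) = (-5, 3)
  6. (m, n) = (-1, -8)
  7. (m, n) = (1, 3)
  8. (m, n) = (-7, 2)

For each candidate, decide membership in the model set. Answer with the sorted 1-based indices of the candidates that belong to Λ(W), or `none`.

Numerically β ≈ 4.236068 and β' = −1/β ≈ -0.236068.
candidate 1: (m,n)=(1,1) → π∥ = 1+1·β ≈ 5.236068, π⊥ = 1+1·β' ≈ 0.763932 ∉ [-0.9, 0.7) ⇒ out
candidate 2: (m,n)=(1,0) → π∥ = 1+0·β ≈ 1.000000, π⊥ = 1+0·β' ≈ 1.000000 ∉ [-0.9, 0.7) ⇒ out
candidate 3: (m,n)=(-8,8) → π∥ = -8+8·β ≈ 25.888544, π⊥ = -8+8·β' ≈ -9.888544 ∉ [-0.9, 0.7) ⇒ out
candidate 4: (m,n)=(0,2) → π∥ = 0+2·β ≈ 8.472136, π⊥ = 0+2·β' ≈ -0.472136 ∈ [-0.9, 0.7) ⇒ IN Λ
candidate 5: (m,n)=(-5,3) → π∥ = -5+3·β ≈ 7.708204, π⊥ = -5+3·β' ≈ -5.708204 ∉ [-0.9, 0.7) ⇒ out
candidate 6: (m,n)=(-1,-8) → π∥ = -1-8·β ≈ -34.888544, π⊥ = -1-8·β' ≈ 0.888544 ∉ [-0.9, 0.7) ⇒ out
candidate 7: (m,n)=(1,3) → π∥ = 1+3·β ≈ 13.708204, π⊥ = 1+3·β' ≈ 0.291796 ∈ [-0.9, 0.7) ⇒ IN Λ
candidate 8: (m,n)=(-7,2) → π∥ = -7+2·β ≈ 1.472136, π⊥ = -7+2·β' ≈ -7.472136 ∉ [-0.9, 0.7) ⇒ out

4, 7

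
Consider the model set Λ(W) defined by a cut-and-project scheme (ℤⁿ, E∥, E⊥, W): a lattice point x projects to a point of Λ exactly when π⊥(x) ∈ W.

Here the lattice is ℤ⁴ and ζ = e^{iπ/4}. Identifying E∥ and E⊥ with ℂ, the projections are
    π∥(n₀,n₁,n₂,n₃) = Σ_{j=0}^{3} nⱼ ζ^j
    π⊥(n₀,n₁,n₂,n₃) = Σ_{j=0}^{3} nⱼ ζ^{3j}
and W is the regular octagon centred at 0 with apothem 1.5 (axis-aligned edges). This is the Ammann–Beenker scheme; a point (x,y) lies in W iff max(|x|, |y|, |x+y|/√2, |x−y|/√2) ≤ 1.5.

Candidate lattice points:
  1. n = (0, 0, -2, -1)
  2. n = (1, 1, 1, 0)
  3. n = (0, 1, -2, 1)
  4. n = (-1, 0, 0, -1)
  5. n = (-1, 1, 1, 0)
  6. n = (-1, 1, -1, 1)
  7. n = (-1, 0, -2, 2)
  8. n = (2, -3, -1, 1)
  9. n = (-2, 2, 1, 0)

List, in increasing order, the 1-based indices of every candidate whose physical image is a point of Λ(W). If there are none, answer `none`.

1, 2

With ζ = e^{iπ/4} the internal vectors are ζ^0,ζ^3,ζ^6,ζ^9.
candidate 1: n = (0, 0, -2, -1) → π⊥ ≈ (-0.70711, +1.29289); max(|x|,|y|,|x±y|/√2) = 1.41421 ≤ 1.5 ⇒ ∈ W
candidate 2: n = (1, 1, 1, 0) → π⊥ ≈ (+0.29289, -0.29289); max(|x|,|y|,|x±y|/√2) = 0.41421 ≤ 1.5 ⇒ ∈ W
candidate 3: n = (0, 1, -2, 1) → π⊥ ≈ (+0.00000, +3.41421); max(|x|,|y|,|x±y|/√2) = 3.41421 > 1.5 ⇒ ∉ W
candidate 4: n = (-1, 0, 0, -1) → π⊥ ≈ (-1.70711, -0.70711); max(|x|,|y|,|x±y|/√2) = 1.70711 > 1.5 ⇒ ∉ W
candidate 5: n = (-1, 1, 1, 0) → π⊥ ≈ (-1.70711, -0.29289); max(|x|,|y|,|x±y|/√2) = 1.70711 > 1.5 ⇒ ∉ W
candidate 6: n = (-1, 1, -1, 1) → π⊥ ≈ (-1.00000, +2.41421); max(|x|,|y|,|x±y|/√2) = 2.41421 > 1.5 ⇒ ∉ W
candidate 7: n = (-1, 0, -2, 2) → π⊥ ≈ (+0.41421, +3.41421); max(|x|,|y|,|x±y|/√2) = 3.41421 > 1.5 ⇒ ∉ W
candidate 8: n = (2, -3, -1, 1) → π⊥ ≈ (+4.82843, -0.41421); max(|x|,|y|,|x±y|/√2) = 4.82843 > 1.5 ⇒ ∉ W
candidate 9: n = (-2, 2, 1, 0) → π⊥ ≈ (-3.41421, +0.41421); max(|x|,|y|,|x±y|/√2) = 3.41421 > 1.5 ⇒ ∉ W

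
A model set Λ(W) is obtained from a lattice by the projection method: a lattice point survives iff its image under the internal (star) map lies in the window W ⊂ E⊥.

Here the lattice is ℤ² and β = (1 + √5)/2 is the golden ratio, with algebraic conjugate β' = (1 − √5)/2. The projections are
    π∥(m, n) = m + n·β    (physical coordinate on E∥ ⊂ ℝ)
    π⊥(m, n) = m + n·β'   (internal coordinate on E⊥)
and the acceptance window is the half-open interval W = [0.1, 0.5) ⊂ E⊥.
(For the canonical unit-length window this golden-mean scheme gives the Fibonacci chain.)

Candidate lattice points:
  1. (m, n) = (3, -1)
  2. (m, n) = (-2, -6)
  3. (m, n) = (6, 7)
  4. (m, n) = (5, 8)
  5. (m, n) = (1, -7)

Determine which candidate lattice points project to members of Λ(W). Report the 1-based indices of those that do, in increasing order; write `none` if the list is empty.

none

Compute β' = (1−√5)/2 = -0.61803, so π⊥(m,n) = m -0.61803·n.
[1] lift (3,-1): star map gives 3.61803; window check 0.1 ≤ 3.61803 < 0.5 is false → out
[2] lift (-2,-6): star map gives 1.70820; window check 0.1 ≤ 1.70820 < 0.5 is false → out
[3] lift (6,7): star map gives 1.67376; window check 0.1 ≤ 1.67376 < 0.5 is false → out
[4] lift (5,8): star map gives 0.05573; window check 0.1 ≤ 0.05573 < 0.5 is false → out
[5] lift (1,-7): star map gives 5.32624; window check 0.1 ≤ 5.32624 < 0.5 is false → out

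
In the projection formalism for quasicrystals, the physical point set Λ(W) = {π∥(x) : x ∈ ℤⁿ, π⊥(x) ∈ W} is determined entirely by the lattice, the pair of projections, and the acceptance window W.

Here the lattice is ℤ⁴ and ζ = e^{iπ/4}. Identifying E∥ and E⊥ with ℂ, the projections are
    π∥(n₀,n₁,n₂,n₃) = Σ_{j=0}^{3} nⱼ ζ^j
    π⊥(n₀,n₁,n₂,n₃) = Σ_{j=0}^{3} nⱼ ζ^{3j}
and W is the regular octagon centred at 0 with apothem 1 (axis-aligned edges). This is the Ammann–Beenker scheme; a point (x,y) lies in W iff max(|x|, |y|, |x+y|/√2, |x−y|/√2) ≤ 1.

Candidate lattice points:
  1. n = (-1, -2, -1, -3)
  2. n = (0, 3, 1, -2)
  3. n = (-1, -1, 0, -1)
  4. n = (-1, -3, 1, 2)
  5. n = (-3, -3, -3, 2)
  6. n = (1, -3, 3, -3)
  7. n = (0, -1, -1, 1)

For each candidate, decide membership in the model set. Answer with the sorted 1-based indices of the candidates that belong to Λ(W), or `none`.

π⊥(n) = n₀ + n₁ζ³ + n₂ζ⁶ + n₃ζ⁹ where ζ = e^{iπ/4}.
#1 (-1, -2, -1, -3): internal (-1.7071, -2.5355); octagon support 3.0000 vs apothem 1 → ∉ W
#2 (0, 3, 1, -2): internal (-3.5355, -0.2929); octagon support 3.5355 vs apothem 1 → ∉ W
#3 (-1, -1, 0, -1): internal (-1.0000, -1.4142); octagon support 1.7071 vs apothem 1 → ∉ W
#4 (-1, -3, 1, 2): internal (2.5355, -1.7071); octagon support 3.0000 vs apothem 1 → ∉ W
#5 (-3, -3, -3, 2): internal (0.5355, 2.2929); octagon support 2.2929 vs apothem 1 → ∉ W
#6 (1, -3, 3, -3): internal (1.0000, -7.2426); octagon support 7.2426 vs apothem 1 → ∉ W
#7 (0, -1, -1, 1): internal (1.4142, 1.0000); octagon support 1.7071 vs apothem 1 → ∉ W

none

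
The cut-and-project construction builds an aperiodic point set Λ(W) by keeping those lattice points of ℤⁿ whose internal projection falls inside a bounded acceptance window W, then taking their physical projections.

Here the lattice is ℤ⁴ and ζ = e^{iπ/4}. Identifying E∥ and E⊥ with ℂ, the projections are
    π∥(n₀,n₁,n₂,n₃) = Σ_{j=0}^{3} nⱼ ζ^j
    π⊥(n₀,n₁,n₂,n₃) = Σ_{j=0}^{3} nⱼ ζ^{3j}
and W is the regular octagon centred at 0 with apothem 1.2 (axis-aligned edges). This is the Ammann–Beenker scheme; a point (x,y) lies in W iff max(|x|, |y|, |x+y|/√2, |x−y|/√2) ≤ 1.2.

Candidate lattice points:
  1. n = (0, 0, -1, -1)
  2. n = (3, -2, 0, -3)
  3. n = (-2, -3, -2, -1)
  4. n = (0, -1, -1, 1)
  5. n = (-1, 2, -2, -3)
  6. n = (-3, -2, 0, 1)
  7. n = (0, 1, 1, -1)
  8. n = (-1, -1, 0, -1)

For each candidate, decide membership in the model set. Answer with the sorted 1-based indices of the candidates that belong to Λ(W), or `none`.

1, 3, 6

With ζ = e^{iπ/4} the internal vectors are ζ^0,ζ^3,ζ^6,ζ^9.
#1 (0, 0, -1, -1): internal (-0.707107, 0.292893); octagon support 0.707107 vs apothem 1.2 → ∈ W
#2 (3, -2, 0, -3): internal (2.292893, -3.535534); octagon support 4.121320 vs apothem 1.2 → ∉ W
#3 (-2, -3, -2, -1): internal (-0.585786, -0.828427); octagon support 1.000000 vs apothem 1.2 → ∈ W
#4 (0, -1, -1, 1): internal (1.414214, 1.000000); octagon support 1.707107 vs apothem 1.2 → ∉ W
#5 (-1, 2, -2, -3): internal (-4.535534, 1.292893); octagon support 4.535534 vs apothem 1.2 → ∉ W
#6 (-3, -2, 0, 1): internal (-0.878680, -0.707107); octagon support 1.121320 vs apothem 1.2 → ∈ W
#7 (0, 1, 1, -1): internal (-1.414214, -1.000000); octagon support 1.707107 vs apothem 1.2 → ∉ W
#8 (-1, -1, 0, -1): internal (-1.000000, -1.414214); octagon support 1.707107 vs apothem 1.2 → ∉ W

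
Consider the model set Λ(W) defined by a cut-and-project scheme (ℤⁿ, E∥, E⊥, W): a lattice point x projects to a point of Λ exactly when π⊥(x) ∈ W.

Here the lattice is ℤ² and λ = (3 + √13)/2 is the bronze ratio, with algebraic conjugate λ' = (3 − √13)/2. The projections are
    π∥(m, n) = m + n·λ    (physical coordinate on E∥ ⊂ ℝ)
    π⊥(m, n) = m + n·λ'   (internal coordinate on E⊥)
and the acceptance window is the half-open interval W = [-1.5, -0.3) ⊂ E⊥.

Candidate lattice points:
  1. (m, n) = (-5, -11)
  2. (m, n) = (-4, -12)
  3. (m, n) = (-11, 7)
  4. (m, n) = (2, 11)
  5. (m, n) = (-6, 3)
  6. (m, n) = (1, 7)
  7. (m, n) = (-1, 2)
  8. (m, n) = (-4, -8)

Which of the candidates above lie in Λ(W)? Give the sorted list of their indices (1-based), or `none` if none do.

2, 4, 6

Compute λ' = (3−√13)/2 = -0.3028, so π⊥(m,n) = m -0.3028·n.
candidate 1: (m,n)=(-5,-11) → π∥ = -5-11·λ ≈ -41.3305, π⊥ = -5-11·λ' ≈ -1.6695 ∉ [-1.5, -0.3) ⇒ out
candidate 2: (m,n)=(-4,-12) → π∥ = -4-12·λ ≈ -43.6333, π⊥ = -4-12·λ' ≈ -0.3667 ∈ [-1.5, -0.3) ⇒ IN Λ
candidate 3: (m,n)=(-11,7) → π∥ = -11+7·λ ≈ 12.1194, π⊥ = -11+7·λ' ≈ -13.1194 ∉ [-1.5, -0.3) ⇒ out
candidate 4: (m,n)=(2,11) → π∥ = 2+11·λ ≈ 38.3305, π⊥ = 2+11·λ' ≈ -1.3305 ∈ [-1.5, -0.3) ⇒ IN Λ
candidate 5: (m,n)=(-6,3) → π∥ = -6+3·λ ≈ 3.9083, π⊥ = -6+3·λ' ≈ -6.9083 ∉ [-1.5, -0.3) ⇒ out
candidate 6: (m,n)=(1,7) → π∥ = 1+7·λ ≈ 24.1194, π⊥ = 1+7·λ' ≈ -1.1194 ∈ [-1.5, -0.3) ⇒ IN Λ
candidate 7: (m,n)=(-1,2) → π∥ = -1+2·λ ≈ 5.6056, π⊥ = -1+2·λ' ≈ -1.6056 ∉ [-1.5, -0.3) ⇒ out
candidate 8: (m,n)=(-4,-8) → π∥ = -4-8·λ ≈ -30.4222, π⊥ = -4-8·λ' ≈ -1.5778 ∉ [-1.5, -0.3) ⇒ out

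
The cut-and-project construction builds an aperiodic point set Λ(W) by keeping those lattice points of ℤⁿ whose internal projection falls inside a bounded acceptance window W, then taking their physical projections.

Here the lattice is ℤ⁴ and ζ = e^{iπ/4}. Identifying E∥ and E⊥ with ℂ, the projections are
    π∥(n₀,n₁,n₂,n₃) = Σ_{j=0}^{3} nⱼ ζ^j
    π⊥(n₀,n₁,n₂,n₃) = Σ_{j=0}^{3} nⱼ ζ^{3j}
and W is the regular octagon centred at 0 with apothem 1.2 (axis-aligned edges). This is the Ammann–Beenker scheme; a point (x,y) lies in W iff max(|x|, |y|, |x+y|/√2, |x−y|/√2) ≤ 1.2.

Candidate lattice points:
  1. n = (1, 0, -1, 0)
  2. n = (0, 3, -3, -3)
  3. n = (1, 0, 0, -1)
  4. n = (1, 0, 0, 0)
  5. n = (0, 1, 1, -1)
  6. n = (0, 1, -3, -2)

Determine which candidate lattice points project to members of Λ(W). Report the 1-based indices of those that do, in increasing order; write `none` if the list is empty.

Internal map: ζ^{3j} for j=0..3 gives (1,0), (−√2/2,√2/2), (0,−1), (√2/2,√2/2).
#1 (1, 0, -1, 0): internal (1.000000, 1.000000); octagon support 1.414214 vs apothem 1.2 → ∉ W
#2 (0, 3, -3, -3): internal (-4.242641, 3.000000); octagon support 5.121320 vs apothem 1.2 → ∉ W
#3 (1, 0, 0, -1): internal (0.292893, -0.707107); octagon support 0.707107 vs apothem 1.2 → ∈ W
#4 (1, 0, 0, 0): internal (1.000000, 0.000000); octagon support 1.000000 vs apothem 1.2 → ∈ W
#5 (0, 1, 1, -1): internal (-1.414214, -1.000000); octagon support 1.707107 vs apothem 1.2 → ∉ W
#6 (0, 1, -3, -2): internal (-2.121320, 2.292893); octagon support 3.121320 vs apothem 1.2 → ∉ W

3, 4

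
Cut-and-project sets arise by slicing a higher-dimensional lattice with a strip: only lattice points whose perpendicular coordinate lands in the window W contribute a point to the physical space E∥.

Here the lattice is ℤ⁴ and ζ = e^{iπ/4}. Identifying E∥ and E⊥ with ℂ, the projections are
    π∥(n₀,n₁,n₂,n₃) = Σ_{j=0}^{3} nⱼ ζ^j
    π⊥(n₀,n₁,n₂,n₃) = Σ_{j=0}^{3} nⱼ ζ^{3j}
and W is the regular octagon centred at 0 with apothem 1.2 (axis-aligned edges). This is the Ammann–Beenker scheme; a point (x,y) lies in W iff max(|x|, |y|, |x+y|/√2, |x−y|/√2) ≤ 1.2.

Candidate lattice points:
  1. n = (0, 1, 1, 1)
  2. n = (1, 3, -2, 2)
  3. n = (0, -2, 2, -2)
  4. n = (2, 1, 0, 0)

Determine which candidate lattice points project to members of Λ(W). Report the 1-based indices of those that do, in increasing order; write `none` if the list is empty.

With ζ = e^{iπ/4} the internal vectors are ζ^0,ζ^3,ζ^6,ζ^9.
candidate 1: n = (0, 1, 1, 1) → π⊥ ≈ (+0.0000, +0.4142); max(|x|,|y|,|x±y|/√2) = 0.4142 ≤ 1.2 ⇒ ∈ W
candidate 2: n = (1, 3, -2, 2) → π⊥ ≈ (+0.2929, +5.5355); max(|x|,|y|,|x±y|/√2) = 5.5355 > 1.2 ⇒ ∉ W
candidate 3: n = (0, -2, 2, -2) → π⊥ ≈ (+0.0000, -4.8284); max(|x|,|y|,|x±y|/√2) = 4.8284 > 1.2 ⇒ ∉ W
candidate 4: n = (2, 1, 0, 0) → π⊥ ≈ (+1.2929, +0.7071); max(|x|,|y|,|x±y|/√2) = 1.4142 > 1.2 ⇒ ∉ W

1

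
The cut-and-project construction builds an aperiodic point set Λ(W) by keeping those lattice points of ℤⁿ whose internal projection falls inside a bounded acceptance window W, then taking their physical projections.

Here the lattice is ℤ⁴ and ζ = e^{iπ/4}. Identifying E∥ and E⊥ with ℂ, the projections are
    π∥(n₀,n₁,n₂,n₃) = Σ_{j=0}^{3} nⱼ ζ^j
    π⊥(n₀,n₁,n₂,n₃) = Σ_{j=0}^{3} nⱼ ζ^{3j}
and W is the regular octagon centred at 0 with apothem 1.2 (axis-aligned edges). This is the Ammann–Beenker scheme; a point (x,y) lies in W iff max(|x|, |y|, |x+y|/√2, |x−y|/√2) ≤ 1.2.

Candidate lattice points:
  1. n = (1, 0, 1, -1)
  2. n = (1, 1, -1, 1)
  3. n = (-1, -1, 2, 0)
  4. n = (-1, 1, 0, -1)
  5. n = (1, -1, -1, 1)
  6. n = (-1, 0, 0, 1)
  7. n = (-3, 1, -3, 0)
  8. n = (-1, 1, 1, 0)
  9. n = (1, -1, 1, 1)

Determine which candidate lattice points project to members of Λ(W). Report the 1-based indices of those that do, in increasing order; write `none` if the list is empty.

6

With ζ = e^{iπ/4} the internal vectors are ζ^0,ζ^3,ζ^6,ζ^9.
#1 (1, 0, 1, -1): internal (0.29289, -1.70711); octagon support 1.70711 vs apothem 1.2 → ∉ W
#2 (1, 1, -1, 1): internal (1.00000, 2.41421); octagon support 2.41421 vs apothem 1.2 → ∉ W
#3 (-1, -1, 2, 0): internal (-0.29289, -2.70711); octagon support 2.70711 vs apothem 1.2 → ∉ W
#4 (-1, 1, 0, -1): internal (-2.41421, 0.00000); octagon support 2.41421 vs apothem 1.2 → ∉ W
#5 (1, -1, -1, 1): internal (2.41421, 1.00000); octagon support 2.41421 vs apothem 1.2 → ∉ W
#6 (-1, 0, 0, 1): internal (-0.29289, 0.70711); octagon support 0.70711 vs apothem 1.2 → ∈ W
#7 (-3, 1, -3, 0): internal (-3.70711, 3.70711); octagon support 5.24264 vs apothem 1.2 → ∉ W
#8 (-1, 1, 1, 0): internal (-1.70711, -0.29289); octagon support 1.70711 vs apothem 1.2 → ∉ W
#9 (1, -1, 1, 1): internal (2.41421, -1.00000); octagon support 2.41421 vs apothem 1.2 → ∉ W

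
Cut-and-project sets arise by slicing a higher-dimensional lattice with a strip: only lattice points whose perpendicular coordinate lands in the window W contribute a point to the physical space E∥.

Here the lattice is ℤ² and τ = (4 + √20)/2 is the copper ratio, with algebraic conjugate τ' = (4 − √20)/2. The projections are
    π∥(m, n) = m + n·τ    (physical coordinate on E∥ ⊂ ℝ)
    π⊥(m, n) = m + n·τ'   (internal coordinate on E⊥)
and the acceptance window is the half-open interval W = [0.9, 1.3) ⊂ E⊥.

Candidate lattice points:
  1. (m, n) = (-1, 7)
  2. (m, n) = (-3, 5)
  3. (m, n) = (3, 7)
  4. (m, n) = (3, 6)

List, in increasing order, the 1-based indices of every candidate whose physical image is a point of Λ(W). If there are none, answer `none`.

none

Numerically τ ≈ 4.23607 and τ' = −1/τ ≈ -0.23607.
#1 (-1,7): internal coord -1 + (7)·τ' = -2.65248; -2.65248 ∉ [0.9, 1.3) → out
#2 (-3,5): internal coord -3 + (5)·τ' = -4.18034; -4.18034 ∉ [0.9, 1.3) → out
#3 (3,7): internal coord 3 + (7)·τ' = +1.34752; +1.34752 ∉ [0.9, 1.3) → out
#4 (3,6): internal coord 3 + (6)·τ' = +1.58359; +1.58359 ∉ [0.9, 1.3) → out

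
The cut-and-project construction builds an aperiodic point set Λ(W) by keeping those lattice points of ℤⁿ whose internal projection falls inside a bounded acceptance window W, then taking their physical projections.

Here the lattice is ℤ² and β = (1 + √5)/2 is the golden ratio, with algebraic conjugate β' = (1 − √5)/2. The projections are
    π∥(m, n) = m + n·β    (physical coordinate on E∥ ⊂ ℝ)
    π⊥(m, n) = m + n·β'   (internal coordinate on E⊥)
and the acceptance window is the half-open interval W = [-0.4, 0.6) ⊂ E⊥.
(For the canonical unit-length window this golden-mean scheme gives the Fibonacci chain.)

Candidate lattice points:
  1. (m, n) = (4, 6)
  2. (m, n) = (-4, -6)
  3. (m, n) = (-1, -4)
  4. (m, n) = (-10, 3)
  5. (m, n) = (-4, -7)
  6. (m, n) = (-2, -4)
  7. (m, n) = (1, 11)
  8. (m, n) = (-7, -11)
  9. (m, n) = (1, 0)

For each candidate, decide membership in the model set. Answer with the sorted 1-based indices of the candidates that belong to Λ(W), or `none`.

1, 2, 5, 6, 8

Compute β' = (1−√5)/2 = -0.61803, so π⊥(m,n) = m -0.61803·n.
[1] lift (4,6): star map gives 0.29180; window check -0.4 ≤ 0.29180 < 0.6 is true → IN Λ
[2] lift (-4,-6): star map gives -0.29180; window check -0.4 ≤ -0.29180 < 0.6 is true → IN Λ
[3] lift (-1,-4): star map gives 1.47214; window check -0.4 ≤ 1.47214 < 0.6 is false → out
[4] lift (-10,3): star map gives -11.85410; window check -0.4 ≤ -11.85410 < 0.6 is false → out
[5] lift (-4,-7): star map gives 0.32624; window check -0.4 ≤ 0.32624 < 0.6 is true → IN Λ
[6] lift (-2,-4): star map gives 0.47214; window check -0.4 ≤ 0.47214 < 0.6 is true → IN Λ
[7] lift (1,11): star map gives -5.79837; window check -0.4 ≤ -5.79837 < 0.6 is false → out
[8] lift (-7,-11): star map gives -0.20163; window check -0.4 ≤ -0.20163 < 0.6 is true → IN Λ
[9] lift (1,0): star map gives 1.00000; window check -0.4 ≤ 1.00000 < 0.6 is false → out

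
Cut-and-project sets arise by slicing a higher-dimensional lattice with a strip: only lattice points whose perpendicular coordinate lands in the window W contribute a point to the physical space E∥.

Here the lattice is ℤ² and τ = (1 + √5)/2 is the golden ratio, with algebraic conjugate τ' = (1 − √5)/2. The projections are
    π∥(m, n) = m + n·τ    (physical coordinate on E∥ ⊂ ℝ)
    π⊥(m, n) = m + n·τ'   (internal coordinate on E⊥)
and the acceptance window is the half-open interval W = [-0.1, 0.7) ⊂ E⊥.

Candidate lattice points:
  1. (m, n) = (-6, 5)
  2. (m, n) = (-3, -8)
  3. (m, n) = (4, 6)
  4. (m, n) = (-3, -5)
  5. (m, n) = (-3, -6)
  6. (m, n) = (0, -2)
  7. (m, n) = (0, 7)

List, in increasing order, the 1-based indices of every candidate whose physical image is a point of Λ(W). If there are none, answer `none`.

3, 4

τ' = (1−√5)/2 ≈ -0.618034.
[1] lift (-6,5): star map gives -9.090170; window check -0.1 ≤ -9.090170 < 0.7 is false → out
[2] lift (-3,-8): star map gives 1.944272; window check -0.1 ≤ 1.944272 < 0.7 is false → out
[3] lift (4,6): star map gives 0.291796; window check -0.1 ≤ 0.291796 < 0.7 is true → IN Λ
[4] lift (-3,-5): star map gives 0.090170; window check -0.1 ≤ 0.090170 < 0.7 is true → IN Λ
[5] lift (-3,-6): star map gives 0.708204; window check -0.1 ≤ 0.708204 < 0.7 is false → out
[6] lift (0,-2): star map gives 1.236068; window check -0.1 ≤ 1.236068 < 0.7 is false → out
[7] lift (0,7): star map gives -4.326238; window check -0.1 ≤ -4.326238 < 0.7 is false → out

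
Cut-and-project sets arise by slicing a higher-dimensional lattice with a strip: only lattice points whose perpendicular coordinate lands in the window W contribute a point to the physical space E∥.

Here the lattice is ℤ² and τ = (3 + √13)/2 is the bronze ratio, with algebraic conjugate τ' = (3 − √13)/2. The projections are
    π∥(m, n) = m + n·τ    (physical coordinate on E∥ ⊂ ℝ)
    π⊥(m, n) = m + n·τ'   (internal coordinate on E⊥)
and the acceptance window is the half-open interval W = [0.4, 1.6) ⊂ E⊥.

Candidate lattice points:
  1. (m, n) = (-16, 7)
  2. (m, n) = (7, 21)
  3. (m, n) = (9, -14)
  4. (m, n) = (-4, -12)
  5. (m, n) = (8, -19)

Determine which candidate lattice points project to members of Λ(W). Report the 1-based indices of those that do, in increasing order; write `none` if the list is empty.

τ' = (3−√13)/2 ≈ -0.30278.
#1 (-16,7): internal coord -16 + (7)·τ' = -18.11943; -18.11943 ∉ [0.4, 1.6) → out
#2 (7,21): internal coord 7 + (21)·τ' = +0.64171; +0.64171 ∈ [0.4, 1.6) → IN Λ
#3 (9,-14): internal coord 9 + (-14)·τ' = +13.23886; +13.23886 ∉ [0.4, 1.6) → out
#4 (-4,-12): internal coord -4 + (-12)·τ' = -0.36669; -0.36669 ∉ [0.4, 1.6) → out
#5 (8,-19): internal coord 8 + (-19)·τ' = +13.75274; +13.75274 ∉ [0.4, 1.6) → out

2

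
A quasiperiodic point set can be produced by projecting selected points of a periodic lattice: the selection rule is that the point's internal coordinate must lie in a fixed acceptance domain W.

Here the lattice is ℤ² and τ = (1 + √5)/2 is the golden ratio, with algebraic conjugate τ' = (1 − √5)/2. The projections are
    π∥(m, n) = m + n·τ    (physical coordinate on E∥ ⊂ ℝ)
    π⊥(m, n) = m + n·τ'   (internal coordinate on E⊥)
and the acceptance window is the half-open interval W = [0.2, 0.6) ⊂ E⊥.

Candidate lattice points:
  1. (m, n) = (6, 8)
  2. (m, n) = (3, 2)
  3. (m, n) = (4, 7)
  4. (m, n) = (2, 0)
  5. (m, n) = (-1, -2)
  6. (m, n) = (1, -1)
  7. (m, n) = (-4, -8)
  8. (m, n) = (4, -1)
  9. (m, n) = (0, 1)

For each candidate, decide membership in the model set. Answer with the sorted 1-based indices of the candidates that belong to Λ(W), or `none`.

Compute τ' = (1−√5)/2 = -0.618034, so π⊥(m,n) = m -0.618034·n.
#1 (6,8): internal coord 6 + (8)·τ' = +1.055728; +1.055728 ∉ [0.2, 0.6) → out
#2 (3,2): internal coord 3 + (2)·τ' = +1.763932; +1.763932 ∉ [0.2, 0.6) → out
#3 (4,7): internal coord 4 + (7)·τ' = -0.326238; -0.326238 ∉ [0.2, 0.6) → out
#4 (2,0): internal coord 2 + (0)·τ' = +2.000000; +2.000000 ∉ [0.2, 0.6) → out
#5 (-1,-2): internal coord -1 + (-2)·τ' = +0.236068; +0.236068 ∈ [0.2, 0.6) → IN Λ
#6 (1,-1): internal coord 1 + (-1)·τ' = +1.618034; +1.618034 ∉ [0.2, 0.6) → out
#7 (-4,-8): internal coord -4 + (-8)·τ' = +0.944272; +0.944272 ∉ [0.2, 0.6) → out
#8 (4,-1): internal coord 4 + (-1)·τ' = +4.618034; +4.618034 ∉ [0.2, 0.6) → out
#9 (0,1): internal coord 0 + (1)·τ' = -0.618034; -0.618034 ∉ [0.2, 0.6) → out

5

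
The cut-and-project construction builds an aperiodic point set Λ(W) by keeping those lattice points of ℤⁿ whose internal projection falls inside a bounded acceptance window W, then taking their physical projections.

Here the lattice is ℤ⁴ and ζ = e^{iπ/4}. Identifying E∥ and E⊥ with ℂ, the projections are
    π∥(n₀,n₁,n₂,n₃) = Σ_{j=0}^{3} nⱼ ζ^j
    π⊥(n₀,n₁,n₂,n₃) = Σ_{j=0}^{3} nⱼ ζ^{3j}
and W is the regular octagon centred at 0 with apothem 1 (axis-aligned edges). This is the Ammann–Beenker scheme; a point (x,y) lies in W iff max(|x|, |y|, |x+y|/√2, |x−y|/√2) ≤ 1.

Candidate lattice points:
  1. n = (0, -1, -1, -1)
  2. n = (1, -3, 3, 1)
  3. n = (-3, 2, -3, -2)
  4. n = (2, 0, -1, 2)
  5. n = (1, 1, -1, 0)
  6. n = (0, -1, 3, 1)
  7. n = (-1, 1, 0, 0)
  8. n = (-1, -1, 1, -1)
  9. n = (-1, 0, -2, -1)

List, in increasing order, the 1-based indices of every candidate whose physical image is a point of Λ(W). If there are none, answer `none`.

π⊥(n) = n₀ + n₁ζ³ + n₂ζ⁶ + n₃ζ⁹ where ζ = e^{iπ/4}.
#1 (0, -1, -1, -1): internal (0.000000, -0.414214); octagon support 0.414214 vs apothem 1 → ∈ W
#2 (1, -3, 3, 1): internal (3.828427, -4.414214); octagon support 5.828427 vs apothem 1 → ∉ W
#3 (-3, 2, -3, -2): internal (-5.828427, 3.000000); octagon support 6.242641 vs apothem 1 → ∉ W
#4 (2, 0, -1, 2): internal (3.414214, 2.414214); octagon support 4.121320 vs apothem 1 → ∉ W
#5 (1, 1, -1, 0): internal (0.292893, 1.707107); octagon support 1.707107 vs apothem 1 → ∉ W
#6 (0, -1, 3, 1): internal (1.414214, -3.000000); octagon support 3.121320 vs apothem 1 → ∉ W
#7 (-1, 1, 0, 0): internal (-1.707107, 0.707107); octagon support 1.707107 vs apothem 1 → ∉ W
#8 (-1, -1, 1, -1): internal (-1.000000, -2.414214); octagon support 2.414214 vs apothem 1 → ∉ W
#9 (-1, 0, -2, -1): internal (-1.707107, 1.292893); octagon support 2.121320 vs apothem 1 → ∉ W

1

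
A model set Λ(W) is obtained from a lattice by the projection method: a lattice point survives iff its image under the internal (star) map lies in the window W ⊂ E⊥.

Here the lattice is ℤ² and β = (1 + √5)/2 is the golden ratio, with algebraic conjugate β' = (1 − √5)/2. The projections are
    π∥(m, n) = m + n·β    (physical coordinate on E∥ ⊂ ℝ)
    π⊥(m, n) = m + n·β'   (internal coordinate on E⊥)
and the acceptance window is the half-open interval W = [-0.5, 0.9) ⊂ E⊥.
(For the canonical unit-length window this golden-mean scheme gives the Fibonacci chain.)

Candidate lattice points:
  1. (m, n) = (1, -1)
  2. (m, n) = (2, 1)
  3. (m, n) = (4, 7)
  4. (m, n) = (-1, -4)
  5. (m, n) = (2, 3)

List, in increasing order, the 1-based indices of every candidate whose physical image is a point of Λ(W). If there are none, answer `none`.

Numerically β ≈ 1.6180 and β' = −1/β ≈ -0.6180.
[1] lift (1,-1): star map gives 1.6180; window check -0.5 ≤ 1.6180 < 0.9 is false → out
[2] lift (2,1): star map gives 1.3820; window check -0.5 ≤ 1.3820 < 0.9 is false → out
[3] lift (4,7): star map gives -0.3262; window check -0.5 ≤ -0.3262 < 0.9 is true → IN Λ
[4] lift (-1,-4): star map gives 1.4721; window check -0.5 ≤ 1.4721 < 0.9 is false → out
[5] lift (2,3): star map gives 0.1459; window check -0.5 ≤ 0.1459 < 0.9 is true → IN Λ

3, 5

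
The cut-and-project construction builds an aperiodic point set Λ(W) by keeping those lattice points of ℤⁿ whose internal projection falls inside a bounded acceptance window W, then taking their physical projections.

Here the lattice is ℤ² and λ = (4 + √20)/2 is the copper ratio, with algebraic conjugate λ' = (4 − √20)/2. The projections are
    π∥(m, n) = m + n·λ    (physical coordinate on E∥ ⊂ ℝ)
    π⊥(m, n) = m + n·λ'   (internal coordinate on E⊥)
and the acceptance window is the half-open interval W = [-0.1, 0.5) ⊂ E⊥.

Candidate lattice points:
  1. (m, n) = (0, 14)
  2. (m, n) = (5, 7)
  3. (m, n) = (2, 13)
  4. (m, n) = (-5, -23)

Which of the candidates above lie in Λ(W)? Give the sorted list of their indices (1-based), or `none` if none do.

Compute λ' = (4−√20)/2 = -0.2361, so π⊥(m,n) = m -0.2361·n.
#1 (0,14): internal coord 0 + (14)·λ' = -3.3050; -3.3050 ∉ [-0.1, 0.5) → out
#2 (5,7): internal coord 5 + (7)·λ' = +3.3475; +3.3475 ∉ [-0.1, 0.5) → out
#3 (2,13): internal coord 2 + (13)·λ' = -1.0689; -1.0689 ∉ [-0.1, 0.5) → out
#4 (-5,-23): internal coord -5 + (-23)·λ' = +0.4296; +0.4296 ∈ [-0.1, 0.5) → IN Λ

4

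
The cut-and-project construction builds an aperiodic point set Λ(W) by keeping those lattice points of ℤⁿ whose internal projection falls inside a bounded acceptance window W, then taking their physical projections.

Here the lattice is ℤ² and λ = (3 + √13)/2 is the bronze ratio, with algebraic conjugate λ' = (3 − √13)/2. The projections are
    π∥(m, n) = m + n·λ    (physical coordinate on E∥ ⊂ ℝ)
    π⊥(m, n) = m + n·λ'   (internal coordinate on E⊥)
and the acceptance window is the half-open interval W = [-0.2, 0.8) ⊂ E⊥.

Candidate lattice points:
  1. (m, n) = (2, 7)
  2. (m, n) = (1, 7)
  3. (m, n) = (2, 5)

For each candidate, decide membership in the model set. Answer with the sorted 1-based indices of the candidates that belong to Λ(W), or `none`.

Numerically λ ≈ 3.30278 and λ' = −1/λ ≈ -0.30278.
#1 (2,7): internal coord 2 + (7)·λ' = -0.11943; -0.11943 ∈ [-0.2, 0.8) → IN Λ
#2 (1,7): internal coord 1 + (7)·λ' = -1.11943; -1.11943 ∉ [-0.2, 0.8) → out
#3 (2,5): internal coord 2 + (5)·λ' = +0.48612; +0.48612 ∈ [-0.2, 0.8) → IN Λ

1, 3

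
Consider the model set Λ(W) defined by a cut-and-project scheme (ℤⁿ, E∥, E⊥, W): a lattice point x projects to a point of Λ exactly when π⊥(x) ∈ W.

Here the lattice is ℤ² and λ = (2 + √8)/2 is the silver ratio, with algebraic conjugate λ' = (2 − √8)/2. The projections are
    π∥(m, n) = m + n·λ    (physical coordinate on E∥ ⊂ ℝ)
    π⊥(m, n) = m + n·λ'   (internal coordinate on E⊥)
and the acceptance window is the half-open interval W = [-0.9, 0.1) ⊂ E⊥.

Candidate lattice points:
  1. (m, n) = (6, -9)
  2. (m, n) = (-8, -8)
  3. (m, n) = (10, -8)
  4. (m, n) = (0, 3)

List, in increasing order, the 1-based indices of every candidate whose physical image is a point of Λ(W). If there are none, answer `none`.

none

λ' = (2−√8)/2 ≈ -0.41421.
[1] lift (6,-9): star map gives 9.72792; window check -0.9 ≤ 9.72792 < 0.1 is false → out
[2] lift (-8,-8): star map gives -4.68629; window check -0.9 ≤ -4.68629 < 0.1 is false → out
[3] lift (10,-8): star map gives 13.31371; window check -0.9 ≤ 13.31371 < 0.1 is false → out
[4] lift (0,3): star map gives -1.24264; window check -0.9 ≤ -1.24264 < 0.1 is false → out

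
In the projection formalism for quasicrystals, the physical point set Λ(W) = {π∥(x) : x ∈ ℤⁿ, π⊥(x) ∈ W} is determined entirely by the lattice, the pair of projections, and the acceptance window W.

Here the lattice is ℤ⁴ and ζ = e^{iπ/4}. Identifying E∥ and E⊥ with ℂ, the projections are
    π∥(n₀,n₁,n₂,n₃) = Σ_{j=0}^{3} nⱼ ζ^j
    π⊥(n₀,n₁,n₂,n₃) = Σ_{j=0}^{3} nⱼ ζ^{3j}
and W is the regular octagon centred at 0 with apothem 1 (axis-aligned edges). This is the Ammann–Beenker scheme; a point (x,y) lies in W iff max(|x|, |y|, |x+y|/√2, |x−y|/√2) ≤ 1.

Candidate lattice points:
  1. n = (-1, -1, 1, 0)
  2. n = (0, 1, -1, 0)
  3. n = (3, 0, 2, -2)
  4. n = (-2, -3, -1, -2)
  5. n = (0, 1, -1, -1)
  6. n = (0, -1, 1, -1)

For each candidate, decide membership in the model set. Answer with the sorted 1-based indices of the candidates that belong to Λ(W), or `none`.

none

π⊥(n) = n₀ + n₁ζ³ + n₂ζ⁶ + n₃ζ⁹ where ζ = e^{iπ/4}.
#1 (-1, -1, 1, 0): internal (-0.292893, -1.707107); octagon support 1.707107 vs apothem 1 → ∉ W
#2 (0, 1, -1, 0): internal (-0.707107, 1.707107); octagon support 1.707107 vs apothem 1 → ∉ W
#3 (3, 0, 2, -2): internal (1.585786, -3.414214); octagon support 3.535534 vs apothem 1 → ∉ W
#4 (-2, -3, -1, -2): internal (-1.292893, -2.535534); octagon support 2.707107 vs apothem 1 → ∉ W
#5 (0, 1, -1, -1): internal (-1.414214, 1.000000); octagon support 1.707107 vs apothem 1 → ∉ W
#6 (0, -1, 1, -1): internal (0.000000, -2.414214); octagon support 2.414214 vs apothem 1 → ∉ W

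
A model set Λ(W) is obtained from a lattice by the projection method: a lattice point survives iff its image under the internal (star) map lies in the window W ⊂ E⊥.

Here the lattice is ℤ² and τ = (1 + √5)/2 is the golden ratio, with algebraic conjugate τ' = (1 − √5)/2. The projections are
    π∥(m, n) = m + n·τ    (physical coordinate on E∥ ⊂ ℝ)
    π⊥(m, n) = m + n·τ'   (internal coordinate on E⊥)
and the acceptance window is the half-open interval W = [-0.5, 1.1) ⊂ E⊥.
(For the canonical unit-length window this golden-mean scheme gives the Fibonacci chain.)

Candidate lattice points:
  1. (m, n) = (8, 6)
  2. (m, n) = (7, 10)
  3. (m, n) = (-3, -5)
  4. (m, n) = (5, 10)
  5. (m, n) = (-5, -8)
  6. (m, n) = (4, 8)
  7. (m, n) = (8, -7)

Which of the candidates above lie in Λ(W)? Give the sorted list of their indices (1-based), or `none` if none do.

2, 3, 5

Compute τ' = (1−√5)/2 = -0.61803, so π⊥(m,n) = m -0.61803·n.
#1 (8,6): internal coord 8 + (6)·τ' = +4.29180; +4.29180 ∉ [-0.5, 1.1) → out
#2 (7,10): internal coord 7 + (10)·τ' = +0.81966; +0.81966 ∈ [-0.5, 1.1) → IN Λ
#3 (-3,-5): internal coord -3 + (-5)·τ' = +0.09017; +0.09017 ∈ [-0.5, 1.1) → IN Λ
#4 (5,10): internal coord 5 + (10)·τ' = -1.18034; -1.18034 ∉ [-0.5, 1.1) → out
#5 (-5,-8): internal coord -5 + (-8)·τ' = -0.05573; -0.05573 ∈ [-0.5, 1.1) → IN Λ
#6 (4,8): internal coord 4 + (8)·τ' = -0.94427; -0.94427 ∉ [-0.5, 1.1) → out
#7 (8,-7): internal coord 8 + (-7)·τ' = +12.32624; +12.32624 ∉ [-0.5, 1.1) → out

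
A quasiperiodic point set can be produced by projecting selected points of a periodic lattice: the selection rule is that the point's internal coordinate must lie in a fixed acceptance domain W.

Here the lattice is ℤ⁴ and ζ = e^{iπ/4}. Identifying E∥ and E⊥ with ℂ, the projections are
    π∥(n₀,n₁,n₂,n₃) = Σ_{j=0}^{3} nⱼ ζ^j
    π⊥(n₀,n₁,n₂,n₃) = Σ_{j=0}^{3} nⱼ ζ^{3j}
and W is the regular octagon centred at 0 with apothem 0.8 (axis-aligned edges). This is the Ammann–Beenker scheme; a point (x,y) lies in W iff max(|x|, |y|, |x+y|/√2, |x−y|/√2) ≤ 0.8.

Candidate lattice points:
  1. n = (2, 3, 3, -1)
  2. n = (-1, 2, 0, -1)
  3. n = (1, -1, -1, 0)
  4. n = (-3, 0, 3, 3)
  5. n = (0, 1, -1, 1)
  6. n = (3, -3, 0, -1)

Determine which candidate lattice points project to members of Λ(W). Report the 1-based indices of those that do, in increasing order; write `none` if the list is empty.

none

π⊥(n) = n₀ + n₁ζ³ + n₂ζ⁶ + n₃ζ⁹ where ζ = e^{iπ/4}.
#1 (2, 3, 3, -1): internal (-0.828427, -1.585786); octagon support 1.707107 vs apothem 0.8 → ∉ W
#2 (-1, 2, 0, -1): internal (-3.121320, 0.707107); octagon support 3.121320 vs apothem 0.8 → ∉ W
#3 (1, -1, -1, 0): internal (1.707107, 0.292893); octagon support 1.707107 vs apothem 0.8 → ∉ W
#4 (-3, 0, 3, 3): internal (-0.878680, -0.878680); octagon support 1.242641 vs apothem 0.8 → ∉ W
#5 (0, 1, -1, 1): internal (0.000000, 2.414214); octagon support 2.414214 vs apothem 0.8 → ∉ W
#6 (3, -3, 0, -1): internal (4.414214, -2.828427); octagon support 5.121320 vs apothem 0.8 → ∉ W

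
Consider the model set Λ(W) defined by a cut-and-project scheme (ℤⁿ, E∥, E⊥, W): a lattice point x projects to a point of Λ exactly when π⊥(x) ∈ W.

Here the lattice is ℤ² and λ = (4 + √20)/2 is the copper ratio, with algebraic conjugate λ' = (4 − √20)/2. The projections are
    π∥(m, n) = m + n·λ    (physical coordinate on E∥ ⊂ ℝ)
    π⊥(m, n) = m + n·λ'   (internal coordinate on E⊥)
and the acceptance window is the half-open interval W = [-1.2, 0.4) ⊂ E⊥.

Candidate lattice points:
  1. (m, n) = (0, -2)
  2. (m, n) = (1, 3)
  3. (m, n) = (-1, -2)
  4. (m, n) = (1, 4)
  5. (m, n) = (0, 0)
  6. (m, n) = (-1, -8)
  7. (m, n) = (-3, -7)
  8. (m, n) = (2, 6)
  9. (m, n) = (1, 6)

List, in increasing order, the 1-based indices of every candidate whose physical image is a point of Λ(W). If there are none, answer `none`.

2, 3, 4, 5, 9

Numerically λ ≈ 4.2361 and λ' = −1/λ ≈ -0.2361.
candidate 1: (m,n)=(0,-2) → π∥ = 0-2·λ ≈ -8.4721, π⊥ = 0-2·λ' ≈ 0.4721 ∉ [-1.2, 0.4) ⇒ out
candidate 2: (m,n)=(1,3) → π∥ = 1+3·λ ≈ 13.7082, π⊥ = 1+3·λ' ≈ 0.2918 ∈ [-1.2, 0.4) ⇒ IN Λ
candidate 3: (m,n)=(-1,-2) → π∥ = -1-2·λ ≈ -9.4721, π⊥ = -1-2·λ' ≈ -0.5279 ∈ [-1.2, 0.4) ⇒ IN Λ
candidate 4: (m,n)=(1,4) → π∥ = 1+4·λ ≈ 17.9443, π⊥ = 1+4·λ' ≈ 0.0557 ∈ [-1.2, 0.4) ⇒ IN Λ
candidate 5: (m,n)=(0,0) → π∥ = 0+0·λ ≈ 0.0000, π⊥ = 0+0·λ' ≈ 0.0000 ∈ [-1.2, 0.4) ⇒ IN Λ
candidate 6: (m,n)=(-1,-8) → π∥ = -1-8·λ ≈ -34.8885, π⊥ = -1-8·λ' ≈ 0.8885 ∉ [-1.2, 0.4) ⇒ out
candidate 7: (m,n)=(-3,-7) → π∥ = -3-7·λ ≈ -32.6525, π⊥ = -3-7·λ' ≈ -1.3475 ∉ [-1.2, 0.4) ⇒ out
candidate 8: (m,n)=(2,6) → π∥ = 2+6·λ ≈ 27.4164, π⊥ = 2+6·λ' ≈ 0.5836 ∉ [-1.2, 0.4) ⇒ out
candidate 9: (m,n)=(1,6) → π∥ = 1+6·λ ≈ 26.4164, π⊥ = 1+6·λ' ≈ -0.4164 ∈ [-1.2, 0.4) ⇒ IN Λ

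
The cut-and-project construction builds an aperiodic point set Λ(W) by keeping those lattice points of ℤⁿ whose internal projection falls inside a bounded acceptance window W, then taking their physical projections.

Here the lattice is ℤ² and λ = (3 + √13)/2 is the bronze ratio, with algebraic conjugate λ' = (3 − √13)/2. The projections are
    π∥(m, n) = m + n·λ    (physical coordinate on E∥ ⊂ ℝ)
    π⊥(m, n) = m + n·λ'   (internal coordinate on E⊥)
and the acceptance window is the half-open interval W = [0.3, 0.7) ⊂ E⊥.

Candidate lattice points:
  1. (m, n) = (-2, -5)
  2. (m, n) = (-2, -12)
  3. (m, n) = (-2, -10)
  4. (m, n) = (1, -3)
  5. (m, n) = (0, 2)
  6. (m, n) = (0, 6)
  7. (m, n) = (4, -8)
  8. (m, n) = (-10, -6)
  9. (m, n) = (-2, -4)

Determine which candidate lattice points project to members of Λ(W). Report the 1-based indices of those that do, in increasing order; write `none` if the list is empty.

λ' = (3−√13)/2 ≈ -0.302776.
#1 (-2,-5): internal coord -2 + (-5)·λ' = -0.486122; -0.486122 ∉ [0.3, 0.7) → out
#2 (-2,-12): internal coord -2 + (-12)·λ' = +1.633308; +1.633308 ∉ [0.3, 0.7) → out
#3 (-2,-10): internal coord -2 + (-10)·λ' = +1.027756; +1.027756 ∉ [0.3, 0.7) → out
#4 (1,-3): internal coord 1 + (-3)·λ' = +1.908327; +1.908327 ∉ [0.3, 0.7) → out
#5 (0,2): internal coord 0 + (2)·λ' = -0.605551; -0.605551 ∉ [0.3, 0.7) → out
#6 (0,6): internal coord 0 + (6)·λ' = -1.816654; -1.816654 ∉ [0.3, 0.7) → out
#7 (4,-8): internal coord 4 + (-8)·λ' = +6.422205; +6.422205 ∉ [0.3, 0.7) → out
#8 (-10,-6): internal coord -10 + (-6)·λ' = -8.183346; -8.183346 ∉ [0.3, 0.7) → out
#9 (-2,-4): internal coord -2 + (-4)·λ' = -0.788897; -0.788897 ∉ [0.3, 0.7) → out

none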